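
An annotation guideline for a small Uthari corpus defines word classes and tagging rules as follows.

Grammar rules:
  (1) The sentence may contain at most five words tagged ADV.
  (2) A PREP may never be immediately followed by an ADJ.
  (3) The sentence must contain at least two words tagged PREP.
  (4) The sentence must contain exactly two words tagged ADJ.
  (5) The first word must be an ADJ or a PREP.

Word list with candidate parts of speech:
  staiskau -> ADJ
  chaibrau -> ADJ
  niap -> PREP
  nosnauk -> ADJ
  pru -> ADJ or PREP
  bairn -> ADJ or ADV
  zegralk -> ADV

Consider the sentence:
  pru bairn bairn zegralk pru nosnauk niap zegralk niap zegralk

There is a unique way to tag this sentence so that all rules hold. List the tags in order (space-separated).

PREP ADV ADV ADV ADJ ADJ PREP ADV PREP ADV

Candidates per position — 1:pru {ADJ,PREP}; 2:bairn {ADJ,ADV}; 3:bairn {ADJ,ADV}; 4:zegralk {ADV}; 5:pru {ADJ,PREP}; 6:nosnauk {ADJ}; 7:niap {PREP}; 8:zegralk {ADV}; 9:niap {PREP}; 10:zegralk {ADV}.
At position 5, choosing PREP makes rule 2 impossible to satisfy; hence ADJ.
At position 1, choosing ADJ makes rule 4 impossible to satisfy; hence PREP.
At position 2, choosing ADJ makes rule 2 impossible to satisfy; hence ADV.
At position 3, choosing ADJ makes rule 4 impossible to satisfy; hence ADV.
The unique satisfying tagging is: PREP ADV ADV ADV ADJ ADJ PREP ADV PREP ADV.
Verifying each rule — rule 1 holds; rule 2 holds; rule 3 holds; rule 4 holds; rule 5 holds.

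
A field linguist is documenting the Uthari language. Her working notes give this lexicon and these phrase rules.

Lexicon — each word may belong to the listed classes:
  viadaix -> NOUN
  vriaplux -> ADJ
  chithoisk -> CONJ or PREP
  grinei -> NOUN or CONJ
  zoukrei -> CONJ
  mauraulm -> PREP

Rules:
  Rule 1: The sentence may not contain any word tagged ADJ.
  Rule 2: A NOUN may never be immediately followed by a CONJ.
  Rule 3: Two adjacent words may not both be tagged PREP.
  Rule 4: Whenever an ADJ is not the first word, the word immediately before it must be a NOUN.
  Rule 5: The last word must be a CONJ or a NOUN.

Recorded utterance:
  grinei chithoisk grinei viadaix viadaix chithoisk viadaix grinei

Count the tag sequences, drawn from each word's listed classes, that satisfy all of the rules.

Candidates per position — 1:grinei {NOUN,CONJ}; 2:chithoisk {CONJ,PREP}; 3:grinei {NOUN,CONJ}; 4:viadaix {NOUN}; 5:viadaix {NOUN}; 6:chithoisk {CONJ,PREP}; 7:viadaix {NOUN}; 8:grinei {NOUN,CONJ}.
There are 32 candidate sequences in total.
Checking each against the rules leaves 6 sequences.
Count = 6.

6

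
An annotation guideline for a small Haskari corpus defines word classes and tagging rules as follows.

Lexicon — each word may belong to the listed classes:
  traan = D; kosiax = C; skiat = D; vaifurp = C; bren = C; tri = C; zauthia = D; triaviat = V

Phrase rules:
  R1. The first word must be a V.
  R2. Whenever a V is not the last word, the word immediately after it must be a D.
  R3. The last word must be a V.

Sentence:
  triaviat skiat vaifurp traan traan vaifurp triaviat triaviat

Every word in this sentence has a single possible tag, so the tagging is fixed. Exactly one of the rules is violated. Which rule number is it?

2

Fixed tagging: V D C D D C V V.
Rule check: R1 pass, R2 fail, R3 pass.
Only rule 2 fails.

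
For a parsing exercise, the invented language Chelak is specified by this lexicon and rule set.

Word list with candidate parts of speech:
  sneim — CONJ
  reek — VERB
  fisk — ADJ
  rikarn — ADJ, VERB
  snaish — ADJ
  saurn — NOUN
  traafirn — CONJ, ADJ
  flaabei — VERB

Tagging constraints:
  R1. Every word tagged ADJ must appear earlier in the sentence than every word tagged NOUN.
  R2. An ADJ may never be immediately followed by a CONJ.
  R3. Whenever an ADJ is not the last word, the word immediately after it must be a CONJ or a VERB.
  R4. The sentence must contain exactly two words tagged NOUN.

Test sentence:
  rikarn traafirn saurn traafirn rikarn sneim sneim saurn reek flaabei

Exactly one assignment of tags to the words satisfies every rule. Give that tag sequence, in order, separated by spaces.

Candidates per position — 1:rikarn {ADJ,VERB}; 2:traafirn {CONJ,ADJ}; 3:saurn {NOUN}; 4:traafirn {CONJ,ADJ}; 5:rikarn {ADJ,VERB}; 6:sneim {CONJ}; 7:sneim {CONJ}; 8:saurn {NOUN}; 9:reek {VERB}; 10:flaabei {VERB}.
At position 2, choosing ADJ makes rule 3 impossible to satisfy; hence CONJ.
At position 4, choosing ADJ makes rule 1 impossible to satisfy; hence CONJ.
At position 5, choosing ADJ makes rule 1 impossible to satisfy; hence VERB.
At position 1, choosing ADJ makes rule 2 impossible to satisfy; hence VERB.
So the tagging must be: VERB CONJ NOUN CONJ VERB CONJ CONJ NOUN VERB VERB.
Check: rule 1 ✓; rule 2 ✓; rule 3 ✓; rule 4 ✓.

VERB CONJ NOUN CONJ VERB CONJ CONJ NOUN VERB VERB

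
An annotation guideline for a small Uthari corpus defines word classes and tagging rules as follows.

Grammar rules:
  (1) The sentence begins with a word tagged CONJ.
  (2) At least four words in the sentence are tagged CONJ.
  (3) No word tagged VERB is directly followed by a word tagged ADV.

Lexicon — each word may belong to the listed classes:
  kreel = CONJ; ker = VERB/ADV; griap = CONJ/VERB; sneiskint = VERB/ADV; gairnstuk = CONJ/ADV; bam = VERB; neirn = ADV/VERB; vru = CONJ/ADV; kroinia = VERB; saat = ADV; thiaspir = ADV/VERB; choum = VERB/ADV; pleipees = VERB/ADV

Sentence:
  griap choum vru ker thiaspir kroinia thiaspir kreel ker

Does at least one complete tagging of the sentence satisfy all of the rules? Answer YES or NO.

NO

Candidates per position — 1:griap {CONJ,VERB}; 2:choum {VERB,ADV}; 3:vru {CONJ,ADV}; 4:ker {VERB,ADV}; 5:thiaspir {ADV,VERB}; 6:kroinia {VERB}; 7:thiaspir {ADV,VERB}; 8:kreel {CONJ}; 9:ker {VERB,ADV}.
Rule 2 cannot be satisfied by any choice of tags from the lexicon.
So there is no consistent tagging.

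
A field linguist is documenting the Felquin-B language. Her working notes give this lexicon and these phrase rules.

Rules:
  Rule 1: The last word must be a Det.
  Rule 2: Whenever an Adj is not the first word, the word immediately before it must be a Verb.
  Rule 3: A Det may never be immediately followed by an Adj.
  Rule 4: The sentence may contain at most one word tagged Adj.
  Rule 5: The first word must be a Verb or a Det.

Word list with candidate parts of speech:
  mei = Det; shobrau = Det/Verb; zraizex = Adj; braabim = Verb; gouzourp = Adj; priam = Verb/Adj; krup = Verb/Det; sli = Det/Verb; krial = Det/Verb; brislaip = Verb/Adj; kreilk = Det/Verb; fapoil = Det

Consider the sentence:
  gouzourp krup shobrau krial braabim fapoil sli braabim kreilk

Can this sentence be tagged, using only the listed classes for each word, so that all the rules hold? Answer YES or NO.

NO

Candidates per position — 1:gouzourp {Adj}; 2:krup {Verb,Det}; 3:shobrau {Det,Verb}; 4:krial {Det,Verb}; 5:braabim {Verb}; 6:fapoil {Det}; 7:sli {Det,Verb}; 8:braabim {Verb}; 9:kreilk {Det,Verb}.
Rule 5 cannot be satisfied by any choice of tags from the lexicon.
So there is no consistent tagging.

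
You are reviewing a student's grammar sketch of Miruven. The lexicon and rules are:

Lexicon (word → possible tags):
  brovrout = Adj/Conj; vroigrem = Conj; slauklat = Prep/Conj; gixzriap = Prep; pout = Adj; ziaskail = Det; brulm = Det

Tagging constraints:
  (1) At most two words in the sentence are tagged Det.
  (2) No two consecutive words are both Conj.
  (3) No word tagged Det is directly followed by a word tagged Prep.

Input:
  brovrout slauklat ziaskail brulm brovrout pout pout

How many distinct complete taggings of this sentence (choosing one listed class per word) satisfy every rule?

6

Candidates per position — 1:brovrout {Adj,Conj}; 2:slauklat {Prep,Conj}; 3:ziaskail {Det}; 4:brulm {Det}; 5:brovrout {Adj,Conj}; 6:pout {Adj}; 7:pout {Adj}.
There are 8 candidate sequences in total.
Checking each against the rules leaves 6 sequences.
Count = 6.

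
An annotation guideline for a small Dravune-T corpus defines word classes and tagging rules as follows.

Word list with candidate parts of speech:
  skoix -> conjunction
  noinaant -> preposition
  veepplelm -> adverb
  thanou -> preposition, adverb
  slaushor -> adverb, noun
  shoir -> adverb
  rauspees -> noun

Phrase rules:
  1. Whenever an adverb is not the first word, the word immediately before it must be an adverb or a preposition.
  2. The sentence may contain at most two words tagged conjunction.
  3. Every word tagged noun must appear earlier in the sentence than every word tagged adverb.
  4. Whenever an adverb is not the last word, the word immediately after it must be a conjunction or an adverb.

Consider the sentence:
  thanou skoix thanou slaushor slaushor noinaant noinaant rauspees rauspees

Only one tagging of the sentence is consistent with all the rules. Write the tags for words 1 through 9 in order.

preposition conjunction preposition noun noun preposition preposition noun noun

Candidates per position — 1:thanou {preposition,adverb}; 2:skoix {conjunction}; 3:thanou {preposition,adverb}; 4:slaushor {adverb,noun}; 5:slaushor {adverb,noun}; 6:noinaant {preposition}; 7:noinaant {preposition}; 8:rauspees {noun}; 9:rauspees {noun}.
Position 1: adverb is ruled out by rule 3; that leaves preposition.
Position 3: adverb is ruled out by rule 1; that leaves preposition.
Position 4: adverb is ruled out by rule 3; that leaves noun.
Position 5: adverb is ruled out by rule 1; that leaves noun.
So the tagging must be: preposition conjunction preposition noun noun preposition preposition noun noun.
Verifying each rule — rule 1 satisfied; rule 2 satisfied; rule 3 satisfied; rule 4 satisfied.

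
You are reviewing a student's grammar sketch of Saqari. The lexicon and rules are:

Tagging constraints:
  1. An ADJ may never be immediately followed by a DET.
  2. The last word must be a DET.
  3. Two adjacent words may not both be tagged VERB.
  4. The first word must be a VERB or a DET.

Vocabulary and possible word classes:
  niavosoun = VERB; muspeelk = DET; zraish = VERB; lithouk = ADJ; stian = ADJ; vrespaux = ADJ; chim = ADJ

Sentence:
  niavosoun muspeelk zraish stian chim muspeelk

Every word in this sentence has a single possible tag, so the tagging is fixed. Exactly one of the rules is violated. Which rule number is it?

Fixed tagging: VERB DET VERB ADJ ADJ DET.
Rule check: R1 ✗, R2 ✓, R3 ✓, R4 ✓.
Only rule 1 fails.

1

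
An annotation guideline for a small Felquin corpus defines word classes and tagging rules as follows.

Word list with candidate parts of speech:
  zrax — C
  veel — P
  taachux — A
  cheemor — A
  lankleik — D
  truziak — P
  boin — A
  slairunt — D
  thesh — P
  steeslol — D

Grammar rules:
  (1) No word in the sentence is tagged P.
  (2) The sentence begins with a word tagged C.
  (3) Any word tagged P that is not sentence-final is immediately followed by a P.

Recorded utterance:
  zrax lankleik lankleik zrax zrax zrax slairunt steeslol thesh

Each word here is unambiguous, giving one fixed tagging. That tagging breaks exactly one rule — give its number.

1

Fixed tagging: C D D C C C D D P.
Applying the rules: R1 violated, R2 holds, R3 holds.
Only rule 1 fails.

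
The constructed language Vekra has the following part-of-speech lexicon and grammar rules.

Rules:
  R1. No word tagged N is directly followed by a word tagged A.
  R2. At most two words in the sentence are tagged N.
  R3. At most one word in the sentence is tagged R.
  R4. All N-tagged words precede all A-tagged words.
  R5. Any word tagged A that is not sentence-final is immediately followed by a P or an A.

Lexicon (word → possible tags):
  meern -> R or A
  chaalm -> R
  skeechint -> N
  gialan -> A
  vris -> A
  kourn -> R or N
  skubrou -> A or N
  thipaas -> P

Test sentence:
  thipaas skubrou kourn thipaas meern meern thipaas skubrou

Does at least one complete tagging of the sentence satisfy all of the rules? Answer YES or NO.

YES

Candidates per position — 1:thipaas {P}; 2:skubrou {A,N}; 3:kourn {R,N}; 4:thipaas {P}; 5:meern {R,A}; 6:meern {R,A}; 7:thipaas {P}; 8:skubrou {A,N}.
One satisfying assignment: P N N P R A P A.
Checking: rule 1 holds; rule 2 holds; rule 3 holds; rule 4 holds; rule 5 holds.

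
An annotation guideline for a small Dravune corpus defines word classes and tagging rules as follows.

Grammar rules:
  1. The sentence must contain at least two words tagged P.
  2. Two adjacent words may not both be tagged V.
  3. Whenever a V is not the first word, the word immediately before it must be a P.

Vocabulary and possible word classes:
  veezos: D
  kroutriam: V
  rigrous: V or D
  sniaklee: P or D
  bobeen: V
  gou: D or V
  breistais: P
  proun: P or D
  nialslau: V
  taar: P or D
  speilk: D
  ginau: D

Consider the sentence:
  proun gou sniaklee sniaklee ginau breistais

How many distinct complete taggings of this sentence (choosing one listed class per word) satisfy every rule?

11

Candidates per position — 1:proun {P,D}; 2:gou {D,V}; 3:sniaklee {P,D}; 4:sniaklee {P,D}; 5:ginau {D}; 6:breistais {P}.
There are 16 candidate sequences in total.
Checking each against the rules leaves 11 sequences.
Count = 11.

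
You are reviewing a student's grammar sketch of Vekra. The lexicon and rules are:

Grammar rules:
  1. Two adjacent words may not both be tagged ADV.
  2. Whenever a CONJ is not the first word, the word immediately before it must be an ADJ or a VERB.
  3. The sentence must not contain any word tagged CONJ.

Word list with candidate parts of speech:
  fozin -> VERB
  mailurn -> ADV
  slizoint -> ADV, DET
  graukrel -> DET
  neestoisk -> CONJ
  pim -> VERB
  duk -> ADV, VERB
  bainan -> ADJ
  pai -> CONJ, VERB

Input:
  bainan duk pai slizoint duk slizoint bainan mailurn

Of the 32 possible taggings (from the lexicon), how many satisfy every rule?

Candidates per position — 1:bainan {ADJ}; 2:duk {ADV,VERB}; 3:pai {CONJ,VERB}; 4:slizoint {ADV,DET}; 5:duk {ADV,VERB}; 6:slizoint {ADV,DET}; 7:bainan {ADJ}; 8:mailurn {ADV}.
There are 32 candidate sequences in total.
Checking each against the rules leaves 10 sequences.
Count = 10.

10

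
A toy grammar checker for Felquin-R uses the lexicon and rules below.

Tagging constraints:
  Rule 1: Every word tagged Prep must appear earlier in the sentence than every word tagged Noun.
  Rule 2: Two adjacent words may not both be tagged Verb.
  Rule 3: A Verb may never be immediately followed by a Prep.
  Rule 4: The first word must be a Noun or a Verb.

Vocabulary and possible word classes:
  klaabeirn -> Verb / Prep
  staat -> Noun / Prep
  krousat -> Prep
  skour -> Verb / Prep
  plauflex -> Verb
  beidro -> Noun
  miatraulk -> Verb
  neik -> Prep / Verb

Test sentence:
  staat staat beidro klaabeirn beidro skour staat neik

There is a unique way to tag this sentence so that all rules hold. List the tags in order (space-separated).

Candidates per position — 1:staat {Noun,Prep}; 2:staat {Noun,Prep}; 3:beidro {Noun}; 4:klaabeirn {Verb,Prep}; 5:beidro {Noun}; 6:skour {Verb,Prep}; 7:staat {Noun,Prep}; 8:neik {Prep,Verb}.
Position 1: Prep is ruled out by rule 4; that leaves Noun.
Position 2: Prep is ruled out by rule 1; that leaves Noun.
Position 4: Prep is ruled out by rule 1; that leaves Verb.
Position 6: Prep is ruled out by rule 1; that leaves Verb.
Position 7: Prep is ruled out by rule 1; that leaves Noun.
Position 8: Prep is ruled out by rule 1; that leaves Verb.
That leaves exactly one tagging: Noun Noun Noun Verb Noun Verb Noun Verb.
Checking: rule 1 ✓; rule 2 ✓; rule 3 ✓; rule 4 ✓.

Noun Noun Noun Verb Noun Verb Noun Verb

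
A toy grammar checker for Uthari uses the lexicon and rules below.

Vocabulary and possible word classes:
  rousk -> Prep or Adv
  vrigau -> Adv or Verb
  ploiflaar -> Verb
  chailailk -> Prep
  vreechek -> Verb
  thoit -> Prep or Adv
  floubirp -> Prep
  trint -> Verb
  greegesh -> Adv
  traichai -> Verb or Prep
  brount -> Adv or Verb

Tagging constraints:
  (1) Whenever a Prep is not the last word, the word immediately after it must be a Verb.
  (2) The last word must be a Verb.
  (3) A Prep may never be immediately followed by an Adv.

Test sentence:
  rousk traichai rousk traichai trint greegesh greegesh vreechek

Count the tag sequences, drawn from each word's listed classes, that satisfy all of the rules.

6

Candidates per position — 1:rousk {Prep,Adv}; 2:traichai {Verb,Prep}; 3:rousk {Prep,Adv}; 4:traichai {Verb,Prep}; 5:trint {Verb}; 6:greegesh {Adv}; 7:greegesh {Adv}; 8:vreechek {Verb}.
There are 16 candidate sequences in total.
Checking each against the rules leaves 6 sequences.
Count = 6.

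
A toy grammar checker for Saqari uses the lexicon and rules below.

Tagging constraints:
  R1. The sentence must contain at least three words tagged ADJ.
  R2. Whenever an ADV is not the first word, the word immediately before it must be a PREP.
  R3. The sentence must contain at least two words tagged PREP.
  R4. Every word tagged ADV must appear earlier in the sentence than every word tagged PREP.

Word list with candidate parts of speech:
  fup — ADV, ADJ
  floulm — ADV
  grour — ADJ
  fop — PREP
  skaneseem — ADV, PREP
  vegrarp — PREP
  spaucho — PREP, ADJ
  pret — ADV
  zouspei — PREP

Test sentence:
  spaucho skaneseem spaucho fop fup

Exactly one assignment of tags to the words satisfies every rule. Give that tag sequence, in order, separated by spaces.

Candidates per position — 1:spaucho {PREP,ADJ}; 2:skaneseem {ADV,PREP}; 3:spaucho {PREP,ADJ}; 4:fop {PREP}; 5:fup {ADV,ADJ}.
Position 1: tagging it PREP would leave rule 1 unsatisfiable, so it must be ADJ.
Position 2: tagging it ADV would leave rule 2 unsatisfiable, so it must be PREP.
Position 3: tagging it PREP would leave rule 1 unsatisfiable, so it must be ADJ.
Position 5: tagging it ADV would leave rule 1 unsatisfiable, so it must be ADJ.
The unique satisfying tagging is: ADJ PREP ADJ PREP ADJ.
Checking: rule 1 holds; rule 2 holds; rule 3 holds; rule 4 holds.

ADJ PREP ADJ PREP ADJ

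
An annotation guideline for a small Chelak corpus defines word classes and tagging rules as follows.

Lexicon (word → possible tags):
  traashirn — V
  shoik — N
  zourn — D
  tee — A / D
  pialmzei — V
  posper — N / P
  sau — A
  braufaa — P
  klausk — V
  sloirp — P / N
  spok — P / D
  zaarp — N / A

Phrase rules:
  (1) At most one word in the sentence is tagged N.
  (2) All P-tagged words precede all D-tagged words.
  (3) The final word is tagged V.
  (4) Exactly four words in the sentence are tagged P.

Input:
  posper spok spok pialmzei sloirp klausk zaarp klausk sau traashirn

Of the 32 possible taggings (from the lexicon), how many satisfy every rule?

2

Candidates per position — 1:posper {N,P}; 2:spok {P,D}; 3:spok {P,D}; 4:pialmzei {V}; 5:sloirp {P,N}; 6:klausk {V}; 7:zaarp {N,A}; 8:klausk {V}; 9:sau {A}; 10:traashirn {V}.
There are 32 candidate sequences in total.
The sequences that satisfy every rule: P P P V P V N V A V; P P P V P V A V A V.
Count = 2.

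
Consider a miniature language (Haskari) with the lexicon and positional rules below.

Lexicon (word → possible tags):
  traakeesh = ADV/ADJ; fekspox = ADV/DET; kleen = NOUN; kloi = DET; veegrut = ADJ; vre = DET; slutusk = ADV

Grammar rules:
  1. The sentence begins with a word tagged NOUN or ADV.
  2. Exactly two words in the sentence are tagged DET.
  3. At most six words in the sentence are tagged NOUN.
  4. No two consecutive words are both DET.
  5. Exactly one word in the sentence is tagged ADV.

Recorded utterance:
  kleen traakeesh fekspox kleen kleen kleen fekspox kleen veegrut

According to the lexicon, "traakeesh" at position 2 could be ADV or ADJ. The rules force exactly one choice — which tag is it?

Candidates per position — 1:kleen {NOUN}; 2:traakeesh {ADV,ADJ}; 3:fekspox {ADV,DET}; 4:kleen {NOUN}; 5:kleen {NOUN}; 6:kleen {NOUN}; 7:fekspox {ADV,DET}; 8:kleen {NOUN}; 9:veegrut {ADJ}.
If word 3 were ADV, no tagging could satisfy rule 2; so word 3 is DET.
If word 7 were ADV, no tagging could satisfy rule 2; so word 7 is DET.
If word 2 were ADJ, no tagging could satisfy rule 5; so word 2 is ADV.
The unique satisfying tagging is: NOUN ADV DET NOUN NOUN NOUN DET NOUN ADJ.
Check: rule 1 ok; rule 2 ok; rule 3 ok; rule 4 ok; rule 5 ok.

ADV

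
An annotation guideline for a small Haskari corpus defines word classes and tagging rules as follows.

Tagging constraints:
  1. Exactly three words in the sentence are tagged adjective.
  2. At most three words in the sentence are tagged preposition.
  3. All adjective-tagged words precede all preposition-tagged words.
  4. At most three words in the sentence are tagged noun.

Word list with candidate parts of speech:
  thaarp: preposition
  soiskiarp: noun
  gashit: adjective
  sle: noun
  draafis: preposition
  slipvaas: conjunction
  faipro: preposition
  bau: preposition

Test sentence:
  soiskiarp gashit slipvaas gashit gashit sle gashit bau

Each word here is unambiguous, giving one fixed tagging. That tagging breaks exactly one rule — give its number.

1

Fixed tagging: noun adjective conjunction adjective adjective noun adjective preposition.
Checking each rule: R1 violated, R2 holds, R3 holds, R4 holds.
Only rule 1 fails.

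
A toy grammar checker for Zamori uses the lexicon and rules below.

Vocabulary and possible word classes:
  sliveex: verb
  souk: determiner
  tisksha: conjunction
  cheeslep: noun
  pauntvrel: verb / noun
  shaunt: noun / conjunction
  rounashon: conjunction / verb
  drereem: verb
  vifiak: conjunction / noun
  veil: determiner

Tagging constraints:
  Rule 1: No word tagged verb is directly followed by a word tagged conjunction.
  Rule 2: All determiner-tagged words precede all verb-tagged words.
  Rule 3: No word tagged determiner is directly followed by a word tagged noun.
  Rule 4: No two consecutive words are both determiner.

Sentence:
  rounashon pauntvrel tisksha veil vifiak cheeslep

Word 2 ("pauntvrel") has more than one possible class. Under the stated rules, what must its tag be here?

noun

Candidates per position — 1:rounashon {conjunction,verb}; 2:pauntvrel {verb,noun}; 3:tisksha {conjunction}; 4:veil {determiner}; 5:vifiak {conjunction,noun}; 6:cheeslep {noun}.
At position 1, choosing verb makes rule 2 impossible to satisfy; hence conjunction.
At position 2, choosing verb makes rule 1 impossible to satisfy; hence noun.
At position 5, choosing noun makes rule 3 impossible to satisfy; hence conjunction.
That leaves exactly one tagging: conjunction noun conjunction determiner conjunction noun.
Rule-by-rule: rule 1 ok; rule 2 ok; rule 3 ok; rule 4 ok.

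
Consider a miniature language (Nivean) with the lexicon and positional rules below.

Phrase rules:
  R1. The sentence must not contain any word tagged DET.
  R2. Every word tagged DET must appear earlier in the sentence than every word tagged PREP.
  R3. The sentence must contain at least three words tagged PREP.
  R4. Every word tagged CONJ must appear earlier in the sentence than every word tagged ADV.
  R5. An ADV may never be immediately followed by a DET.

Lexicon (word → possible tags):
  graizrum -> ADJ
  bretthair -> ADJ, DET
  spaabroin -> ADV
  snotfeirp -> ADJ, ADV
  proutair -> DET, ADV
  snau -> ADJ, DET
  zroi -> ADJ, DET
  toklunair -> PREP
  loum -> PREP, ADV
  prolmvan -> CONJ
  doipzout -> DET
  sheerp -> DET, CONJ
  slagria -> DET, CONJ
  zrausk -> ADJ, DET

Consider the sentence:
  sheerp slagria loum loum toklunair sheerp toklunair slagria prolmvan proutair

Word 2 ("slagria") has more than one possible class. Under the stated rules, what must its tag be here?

CONJ

Candidates per position — 1:sheerp {DET,CONJ}; 2:slagria {DET,CONJ}; 3:loum {PREP,ADV}; 4:loum {PREP,ADV}; 5:toklunair {PREP}; 6:sheerp {DET,CONJ}; 7:toklunair {PREP}; 8:slagria {DET,CONJ}; 9:prolmvan {CONJ}; 10:proutair {DET,ADV}.
At position 1, choosing DET makes rule 1 impossible to satisfy; hence CONJ.
At position 2, choosing DET makes rule 1 impossible to satisfy; hence CONJ.
At position 3, choosing ADV makes rule 4 impossible to satisfy; hence PREP.
At position 4, choosing ADV makes rule 4 impossible to satisfy; hence PREP.
At position 6, choosing DET makes rule 1 impossible to satisfy; hence CONJ.
At position 8, choosing DET makes rule 1 impossible to satisfy; hence CONJ.
At position 10, choosing DET makes rule 1 impossible to satisfy; hence ADV.
That leaves exactly one tagging: CONJ CONJ PREP PREP PREP CONJ PREP CONJ CONJ ADV.
Check: rule 1 ✓; rule 2 ✓; rule 3 ✓; rule 4 ✓; rule 5 ✓.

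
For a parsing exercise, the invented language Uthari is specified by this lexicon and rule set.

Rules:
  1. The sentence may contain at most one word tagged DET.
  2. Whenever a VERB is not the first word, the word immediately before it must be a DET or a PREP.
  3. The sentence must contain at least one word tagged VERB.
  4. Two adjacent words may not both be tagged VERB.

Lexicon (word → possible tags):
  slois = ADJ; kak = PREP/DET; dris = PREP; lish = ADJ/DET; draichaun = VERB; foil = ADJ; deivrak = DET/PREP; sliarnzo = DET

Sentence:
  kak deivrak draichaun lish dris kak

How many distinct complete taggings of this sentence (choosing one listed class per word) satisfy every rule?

Candidates per position — 1:kak {PREP,DET}; 2:deivrak {DET,PREP}; 3:draichaun {VERB}; 4:lish {ADJ,DET}; 5:dris {PREP}; 6:kak {PREP,DET}.
There are 16 candidate sequences in total.
The sequences that satisfy every rule: PREP DET VERB ADJ PREP PREP; PREP PREP VERB ADJ PREP PREP; PREP PREP VERB ADJ PREP DET; PREP PREP VERB DET PREP PREP; DET PREP VERB ADJ PREP PREP.
Count = 5.

5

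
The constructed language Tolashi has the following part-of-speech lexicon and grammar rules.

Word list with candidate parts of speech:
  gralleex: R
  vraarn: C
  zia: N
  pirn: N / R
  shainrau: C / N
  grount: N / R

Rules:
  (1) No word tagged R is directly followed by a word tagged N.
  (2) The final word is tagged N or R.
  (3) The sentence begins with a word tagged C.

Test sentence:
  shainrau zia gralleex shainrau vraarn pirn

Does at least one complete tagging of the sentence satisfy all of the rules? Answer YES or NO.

YES

Candidates per position — 1:shainrau {C,N}; 2:zia {N}; 3:gralleex {R}; 4:shainrau {C,N}; 5:vraarn {C}; 6:pirn {N,R}.
One satisfying assignment: C N R C C R.
Verifying each rule — rule 1 ✓; rule 2 ✓; rule 3 ✓.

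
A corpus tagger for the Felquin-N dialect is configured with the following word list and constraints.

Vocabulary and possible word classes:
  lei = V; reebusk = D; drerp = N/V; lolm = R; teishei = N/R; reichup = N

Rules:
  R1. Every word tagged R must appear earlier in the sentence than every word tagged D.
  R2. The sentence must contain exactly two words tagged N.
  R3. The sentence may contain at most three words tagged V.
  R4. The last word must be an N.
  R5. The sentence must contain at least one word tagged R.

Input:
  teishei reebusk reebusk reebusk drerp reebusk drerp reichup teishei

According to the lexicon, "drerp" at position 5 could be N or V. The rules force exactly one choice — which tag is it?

Candidates per position — 1:teishei {N,R}; 2:reebusk {D}; 3:reebusk {D}; 4:reebusk {D}; 5:drerp {N,V}; 6:reebusk {D}; 7:drerp {N,V}; 8:reichup {N}; 9:teishei {N,R}.
Word 9 cannot be R — rule 1 would then fail for every completion. It is N.
Word 1 cannot be N — rule 2 would then fail for every completion. It is R.
Word 5 cannot be N — rule 2 would then fail for every completion. It is V.
Word 7 cannot be N — rule 2 would then fail for every completion. It is V.
The only consistent sequence is: R D D D V D V N N.
Verifying each rule — rule 1 ✓; rule 2 ✓; rule 3 ✓; rule 4 ✓; rule 5 ✓.

V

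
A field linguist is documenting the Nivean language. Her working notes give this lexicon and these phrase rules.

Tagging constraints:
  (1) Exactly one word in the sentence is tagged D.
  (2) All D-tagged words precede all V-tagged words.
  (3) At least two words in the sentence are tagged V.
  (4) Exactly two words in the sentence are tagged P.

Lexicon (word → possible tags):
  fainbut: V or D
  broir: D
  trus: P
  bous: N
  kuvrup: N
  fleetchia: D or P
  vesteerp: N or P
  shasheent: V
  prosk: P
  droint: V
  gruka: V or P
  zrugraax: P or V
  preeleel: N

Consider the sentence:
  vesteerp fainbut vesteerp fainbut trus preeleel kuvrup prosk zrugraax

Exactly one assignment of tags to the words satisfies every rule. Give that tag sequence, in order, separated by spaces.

Candidates per position — 1:vesteerp {N,P}; 2:fainbut {V,D}; 3:vesteerp {N,P}; 4:fainbut {V,D}; 5:trus {P}; 6:preeleel {N}; 7:kuvrup {N}; 8:prosk {P}; 9:zrugraax {P,V}.
At position 1, choosing P makes rule 4 impossible to satisfy; hence N.
At position 3, choosing P makes rule 4 impossible to satisfy; hence N.
At position 9, choosing P makes rule 4 impossible to satisfy; hence V.
The remaining ambiguous positions (2, 4) are resolved jointly — only one combination satisfies every rule.
That leaves exactly one tagging: N D N V P N N P V.
Check: rule 1 holds; rule 2 holds; rule 3 holds; rule 4 holds.

N D N V P N N P V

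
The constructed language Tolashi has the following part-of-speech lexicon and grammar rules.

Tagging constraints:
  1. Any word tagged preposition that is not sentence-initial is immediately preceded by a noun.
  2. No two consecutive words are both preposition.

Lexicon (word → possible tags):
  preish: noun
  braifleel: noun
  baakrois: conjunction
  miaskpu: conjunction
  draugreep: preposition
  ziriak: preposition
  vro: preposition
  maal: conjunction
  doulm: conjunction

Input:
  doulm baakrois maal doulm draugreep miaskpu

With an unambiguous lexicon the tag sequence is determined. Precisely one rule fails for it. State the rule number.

Fixed tagging: conjunction conjunction conjunction conjunction preposition conjunction.
Applying the rules: R1 fails, R2 ok.
Only rule 1 fails.

1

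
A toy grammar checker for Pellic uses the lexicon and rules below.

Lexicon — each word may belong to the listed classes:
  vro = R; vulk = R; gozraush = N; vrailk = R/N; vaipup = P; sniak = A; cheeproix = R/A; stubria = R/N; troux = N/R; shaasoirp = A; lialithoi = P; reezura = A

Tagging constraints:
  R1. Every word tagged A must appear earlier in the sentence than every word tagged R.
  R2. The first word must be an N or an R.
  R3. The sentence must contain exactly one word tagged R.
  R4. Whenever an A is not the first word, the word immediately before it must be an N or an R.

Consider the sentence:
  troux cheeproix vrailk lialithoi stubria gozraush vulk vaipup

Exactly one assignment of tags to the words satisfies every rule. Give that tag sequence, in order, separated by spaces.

Candidates per position — 1:troux {N,R}; 2:cheeproix {R,A}; 3:vrailk {R,N}; 4:lialithoi {P}; 5:stubria {R,N}; 6:gozraush {N}; 7:vulk {R}; 8:vaipup {P}.
If word 1 were R, no tagging could satisfy rule 3; so word 1 is N.
If word 2 were R, no tagging could satisfy rule 3; so word 2 is A.
If word 3 were R, no tagging could satisfy rule 3; so word 3 is N.
If word 5 were R, no tagging could satisfy rule 3; so word 5 is N.
The only consistent sequence is: N A N P N N R P.
Rule-by-rule: rule 1 holds; rule 2 holds; rule 3 holds; rule 4 holds.

N A N P N N R P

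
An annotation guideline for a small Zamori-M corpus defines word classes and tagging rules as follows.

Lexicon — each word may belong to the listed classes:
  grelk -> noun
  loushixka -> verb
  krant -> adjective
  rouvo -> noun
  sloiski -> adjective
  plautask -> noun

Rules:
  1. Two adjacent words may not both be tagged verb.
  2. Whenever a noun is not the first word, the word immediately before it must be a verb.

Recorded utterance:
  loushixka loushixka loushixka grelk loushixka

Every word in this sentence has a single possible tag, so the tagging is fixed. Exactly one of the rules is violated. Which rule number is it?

Fixed tagging: verb verb verb noun verb.
Applying the rules: R1 fail, R2 pass.
Only rule 1 fails.

1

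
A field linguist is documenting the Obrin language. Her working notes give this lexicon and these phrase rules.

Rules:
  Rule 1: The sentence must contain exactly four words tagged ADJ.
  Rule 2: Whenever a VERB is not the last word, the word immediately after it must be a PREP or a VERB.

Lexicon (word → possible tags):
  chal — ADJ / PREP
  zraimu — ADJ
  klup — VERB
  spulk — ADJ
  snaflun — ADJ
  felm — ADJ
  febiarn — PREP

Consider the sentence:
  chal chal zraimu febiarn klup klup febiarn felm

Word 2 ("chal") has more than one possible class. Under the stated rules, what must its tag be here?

Candidates per position — 1:chal {ADJ,PREP}; 2:chal {ADJ,PREP}; 3:zraimu {ADJ}; 4:febiarn {PREP}; 5:klup {VERB}; 6:klup {VERB}; 7:febiarn {PREP}; 8:felm {ADJ}.
If word 1 were PREP, no tagging could satisfy rule 1; so word 1 is ADJ.
If word 2 were PREP, no tagging could satisfy rule 1; so word 2 is ADJ.
The unique satisfying tagging is: ADJ ADJ ADJ PREP VERB VERB PREP ADJ.
Checking: rule 1 holds; rule 2 holds.

ADJ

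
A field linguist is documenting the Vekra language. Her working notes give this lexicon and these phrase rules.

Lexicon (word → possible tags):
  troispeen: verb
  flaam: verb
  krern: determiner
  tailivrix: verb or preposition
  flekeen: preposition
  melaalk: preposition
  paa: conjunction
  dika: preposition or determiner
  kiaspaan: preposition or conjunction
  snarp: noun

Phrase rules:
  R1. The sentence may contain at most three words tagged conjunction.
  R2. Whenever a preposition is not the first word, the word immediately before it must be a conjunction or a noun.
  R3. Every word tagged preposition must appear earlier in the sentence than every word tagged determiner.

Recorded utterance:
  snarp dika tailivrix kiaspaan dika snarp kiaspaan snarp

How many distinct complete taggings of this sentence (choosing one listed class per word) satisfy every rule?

Candidates per position — 1:snarp {noun}; 2:dika {preposition,determiner}; 3:tailivrix {verb,preposition}; 4:kiaspaan {preposition,conjunction}; 5:dika {preposition,determiner}; 6:snarp {noun}; 7:kiaspaan {preposition,conjunction}; 8:snarp {noun}.
There are 32 candidate sequences in total.
The sequences that satisfy every rule: noun preposition verb conjunction preposition noun preposition noun; noun preposition verb conjunction preposition noun conjunction noun; noun preposition verb conjunction determiner noun conjunction noun; noun determiner verb conjunction determiner noun conjunction noun.
Count = 4.

4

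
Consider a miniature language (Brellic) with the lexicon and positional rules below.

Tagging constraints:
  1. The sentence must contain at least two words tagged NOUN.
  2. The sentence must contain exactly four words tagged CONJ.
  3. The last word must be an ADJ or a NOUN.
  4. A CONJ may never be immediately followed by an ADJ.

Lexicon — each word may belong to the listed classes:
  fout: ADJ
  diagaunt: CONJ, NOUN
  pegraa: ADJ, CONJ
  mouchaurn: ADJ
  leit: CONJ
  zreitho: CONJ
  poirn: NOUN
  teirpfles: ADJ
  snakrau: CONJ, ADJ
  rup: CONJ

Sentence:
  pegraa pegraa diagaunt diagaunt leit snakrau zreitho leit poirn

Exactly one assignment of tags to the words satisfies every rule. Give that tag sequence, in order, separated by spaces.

ADJ ADJ NOUN NOUN CONJ CONJ CONJ CONJ NOUN

Candidates per position — 1:pegraa {ADJ,CONJ}; 2:pegraa {ADJ,CONJ}; 3:diagaunt {CONJ,NOUN}; 4:diagaunt {CONJ,NOUN}; 5:leit {CONJ}; 6:snakrau {CONJ,ADJ}; 7:zreitho {CONJ}; 8:leit {CONJ}; 9:poirn {NOUN}.
Position 6: ADJ is ruled out by rule 4; that leaves CONJ.
Position 1: CONJ is ruled out by rule 2; that leaves ADJ.
Position 2: CONJ is ruled out by rule 2; that leaves ADJ.
Position 3: CONJ is ruled out by rule 2; that leaves NOUN.
Position 4: CONJ is ruled out by rule 2; that leaves NOUN.
That leaves exactly one tagging: ADJ ADJ NOUN NOUN CONJ CONJ CONJ CONJ NOUN.
Rule-by-rule: rule 1 ok; rule 2 ok; rule 3 ok; rule 4 ok.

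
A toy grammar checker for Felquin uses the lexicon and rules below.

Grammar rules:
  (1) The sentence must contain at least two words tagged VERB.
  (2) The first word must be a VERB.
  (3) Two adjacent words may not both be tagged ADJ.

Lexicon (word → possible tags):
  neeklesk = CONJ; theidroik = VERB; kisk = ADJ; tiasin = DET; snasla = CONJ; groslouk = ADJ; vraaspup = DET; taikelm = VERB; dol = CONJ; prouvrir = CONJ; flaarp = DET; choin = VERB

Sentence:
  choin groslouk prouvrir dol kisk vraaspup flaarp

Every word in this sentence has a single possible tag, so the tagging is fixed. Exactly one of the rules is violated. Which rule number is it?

1

Fixed tagging: VERB ADJ CONJ CONJ ADJ DET DET.
Rule check: R1 ✗, R2 ✓, R3 ✓.
Only rule 1 fails.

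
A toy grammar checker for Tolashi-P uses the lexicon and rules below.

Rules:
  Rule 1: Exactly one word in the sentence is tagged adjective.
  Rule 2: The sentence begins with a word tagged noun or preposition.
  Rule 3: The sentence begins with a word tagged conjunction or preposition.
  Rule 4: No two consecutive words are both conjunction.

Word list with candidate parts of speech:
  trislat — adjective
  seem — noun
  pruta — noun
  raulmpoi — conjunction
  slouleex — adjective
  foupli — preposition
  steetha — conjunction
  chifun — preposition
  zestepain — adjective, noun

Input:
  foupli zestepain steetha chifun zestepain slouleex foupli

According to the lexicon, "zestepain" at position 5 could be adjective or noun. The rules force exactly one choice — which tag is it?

noun

Candidates per position — 1:foupli {preposition}; 2:zestepain {adjective,noun}; 3:steetha {conjunction}; 4:chifun {preposition}; 5:zestepain {adjective,noun}; 6:slouleex {adjective}; 7:foupli {preposition}.
Word 2 cannot be adjective — rule 1 would then fail for every completion. It is noun.
Word 5 cannot be adjective — rule 1 would then fail for every completion. It is noun.
The unique satisfying tagging is: preposition noun conjunction preposition noun adjective preposition.
Check: rule 1 ok; rule 2 ok; rule 3 ok; rule 4 ok.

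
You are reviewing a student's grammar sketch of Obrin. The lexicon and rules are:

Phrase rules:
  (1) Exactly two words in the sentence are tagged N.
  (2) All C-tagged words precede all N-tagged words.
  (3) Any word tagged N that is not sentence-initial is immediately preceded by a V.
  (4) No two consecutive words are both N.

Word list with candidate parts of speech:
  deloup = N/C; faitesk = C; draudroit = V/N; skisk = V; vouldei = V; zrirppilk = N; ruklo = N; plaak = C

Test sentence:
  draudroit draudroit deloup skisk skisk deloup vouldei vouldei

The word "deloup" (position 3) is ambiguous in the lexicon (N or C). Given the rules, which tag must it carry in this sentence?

Candidates per position — 1:draudroit {V,N}; 2:draudroit {V,N}; 3:deloup {N,C}; 4:skisk {V}; 5:skisk {V}; 6:deloup {N,C}; 7:vouldei {V}; 8:vouldei {V}.
Position 3: the remaining choice is settled jointly with positions 1, 2, 6 — only N at position 3 is part of a tagging that satisfies every rule.
The unique satisfying tagging is: V V N V V N V V.
Checking: rule 1 satisfied; rule 2 satisfied; rule 3 satisfied; rule 4 satisfied.

N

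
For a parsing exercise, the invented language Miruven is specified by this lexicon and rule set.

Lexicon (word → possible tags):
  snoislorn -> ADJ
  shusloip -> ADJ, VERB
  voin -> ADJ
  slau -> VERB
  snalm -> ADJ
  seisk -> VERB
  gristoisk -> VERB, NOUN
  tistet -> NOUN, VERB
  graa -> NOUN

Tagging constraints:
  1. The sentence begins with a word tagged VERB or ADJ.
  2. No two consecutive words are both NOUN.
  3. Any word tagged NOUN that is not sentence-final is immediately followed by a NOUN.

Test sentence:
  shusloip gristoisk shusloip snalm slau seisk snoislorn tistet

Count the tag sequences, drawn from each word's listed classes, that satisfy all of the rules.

Candidates per position — 1:shusloip {ADJ,VERB}; 2:gristoisk {VERB,NOUN}; 3:shusloip {ADJ,VERB}; 4:snalm {ADJ}; 5:slau {VERB}; 6:seisk {VERB}; 7:snoislorn {ADJ}; 8:tistet {NOUN,VERB}.
There are 16 candidate sequences in total.
Checking each against the rules leaves 8 sequences.
Count = 8.

8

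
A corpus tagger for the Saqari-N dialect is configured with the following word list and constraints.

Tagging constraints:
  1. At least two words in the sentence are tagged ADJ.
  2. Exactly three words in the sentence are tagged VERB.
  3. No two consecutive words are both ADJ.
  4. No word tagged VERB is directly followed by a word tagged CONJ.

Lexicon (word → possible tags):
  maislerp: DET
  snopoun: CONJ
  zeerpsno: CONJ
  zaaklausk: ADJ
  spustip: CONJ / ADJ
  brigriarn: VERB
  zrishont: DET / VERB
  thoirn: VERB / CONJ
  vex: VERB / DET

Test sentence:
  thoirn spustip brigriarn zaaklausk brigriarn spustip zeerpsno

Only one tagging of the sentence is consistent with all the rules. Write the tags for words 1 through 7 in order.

VERB ADJ VERB ADJ VERB ADJ CONJ

Candidates per position — 1:thoirn {VERB,CONJ}; 2:spustip {CONJ,ADJ}; 3:brigriarn {VERB}; 4:zaaklausk {ADJ}; 5:brigriarn {VERB}; 6:spustip {CONJ,ADJ}; 7:zeerpsno {CONJ}.
If word 1 were CONJ, no tagging could satisfy rule 2; so word 1 is VERB.
If word 2 were CONJ, no tagging could satisfy rule 4; so word 2 is ADJ.
If word 6 were CONJ, no tagging could satisfy rule 4; so word 6 is ADJ.
The only consistent sequence is: VERB ADJ VERB ADJ VERB ADJ CONJ.
Checking: rule 1 ✓; rule 2 ✓; rule 3 ✓; rule 4 ✓.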